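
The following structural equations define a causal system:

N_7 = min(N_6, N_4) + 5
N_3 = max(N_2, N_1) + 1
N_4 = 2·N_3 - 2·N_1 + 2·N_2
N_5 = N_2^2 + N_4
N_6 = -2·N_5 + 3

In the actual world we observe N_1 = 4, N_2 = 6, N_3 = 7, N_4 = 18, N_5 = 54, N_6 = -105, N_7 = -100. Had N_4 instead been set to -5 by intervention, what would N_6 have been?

Under do(N_4=-5), the mechanism N_4 = 2·N_3 - 2·N_1 + 2·N_2 is discarded; N_4 is fixed at -5.
N_5 = N_2^2 + N_4  [with N_2=6, N_4=-5]  = 31
N_6 = -2·N_5 + 3  [with N_5=31]  = -59

-59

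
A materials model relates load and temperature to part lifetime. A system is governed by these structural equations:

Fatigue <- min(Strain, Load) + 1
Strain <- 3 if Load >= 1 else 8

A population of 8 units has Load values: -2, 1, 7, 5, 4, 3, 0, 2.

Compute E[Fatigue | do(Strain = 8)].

The intervention sets Strain=8 in all 8 units regardless of Load. Recomputing Fatigue per unit gives -1, 2, 8, 6, 5, 4, 1, 3; average 3.5.

3.5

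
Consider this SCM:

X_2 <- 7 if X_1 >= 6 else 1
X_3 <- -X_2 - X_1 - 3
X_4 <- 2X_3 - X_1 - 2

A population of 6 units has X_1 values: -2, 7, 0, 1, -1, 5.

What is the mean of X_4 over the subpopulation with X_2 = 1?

E[X_4|X_2=1] averages over only the 5 units with X_2=1 (X_1 = -2, 0, 1, -1, 5): X_4 = -4, -10, -13, -7, -25, mean -11.8.

-11.8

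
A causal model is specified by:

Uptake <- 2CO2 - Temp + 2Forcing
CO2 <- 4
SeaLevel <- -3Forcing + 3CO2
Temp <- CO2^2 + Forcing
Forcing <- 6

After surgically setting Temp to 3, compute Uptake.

do(Temp=3) replaces the equation Temp <- CO2^2 + Forcing with the constant Temp = 3.
Uptake = 2CO2 - Temp + 2Forcing  [with CO2=4, Temp=3, Forcing=6]  = 17

17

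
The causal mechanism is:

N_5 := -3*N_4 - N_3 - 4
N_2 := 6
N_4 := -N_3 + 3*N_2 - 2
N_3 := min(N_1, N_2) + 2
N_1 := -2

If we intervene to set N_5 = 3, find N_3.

0

do(N_5=3) replaces the equation N_5 := -3*N_4 - N_3 - 4 with the constant N_5 = 3.
N_3 is not downstream of the intervention, so its value is determined by the original equations.
N_3 = min(N_1, N_2) + 2  [with N_1=-2, N_2=6]  = 0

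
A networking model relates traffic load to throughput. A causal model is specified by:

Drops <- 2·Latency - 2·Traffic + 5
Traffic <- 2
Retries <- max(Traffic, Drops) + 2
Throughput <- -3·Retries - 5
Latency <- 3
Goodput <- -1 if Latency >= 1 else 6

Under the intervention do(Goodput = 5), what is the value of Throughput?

do(Goodput=5) replaces the equation Goodput <- -1 if Latency >= 1 else 6 with the constant Goodput = 5.
Since Throughput is not a descendant of the intervened variable, it is unaffected.
Drops = 2·Latency - 2·Traffic + 5  [with Latency=3, Traffic=2]  = 7
Retries = max(Traffic, Drops) + 2  [with Traffic=2, Drops=7]  = 9
Throughput = -3·Retries - 5  [with Retries=9]  = -32

-32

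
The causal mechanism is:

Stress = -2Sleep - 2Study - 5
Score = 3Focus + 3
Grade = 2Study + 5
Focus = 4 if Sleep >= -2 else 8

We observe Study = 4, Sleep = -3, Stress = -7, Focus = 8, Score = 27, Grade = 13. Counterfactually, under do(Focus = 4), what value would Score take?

15

Intervening sets Focus = 4 and removes its equation (Focus = 4 if Sleep >= -2 else 8).
Score = 3Focus + 3  [with Focus=4]  = 15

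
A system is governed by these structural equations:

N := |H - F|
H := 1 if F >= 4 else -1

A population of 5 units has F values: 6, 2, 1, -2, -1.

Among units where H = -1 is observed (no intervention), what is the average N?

Observing H=-1 restricts to units where H's equation naturally yields -1: F ∈ {2, 1, -2, -1}. In that subpopulation N = 3, 2, 1, 0, mean 1.5.

1.5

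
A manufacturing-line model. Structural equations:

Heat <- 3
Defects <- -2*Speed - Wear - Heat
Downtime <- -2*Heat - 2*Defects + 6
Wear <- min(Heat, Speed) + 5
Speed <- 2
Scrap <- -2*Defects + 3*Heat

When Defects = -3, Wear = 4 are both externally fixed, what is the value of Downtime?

6

The joint intervention fixes Defects = -3, Wear = 4, removing each variable's own equation.
Downtime = -2*Heat - 2*Defects + 6  [with Heat=3, Defects=-3]  = 6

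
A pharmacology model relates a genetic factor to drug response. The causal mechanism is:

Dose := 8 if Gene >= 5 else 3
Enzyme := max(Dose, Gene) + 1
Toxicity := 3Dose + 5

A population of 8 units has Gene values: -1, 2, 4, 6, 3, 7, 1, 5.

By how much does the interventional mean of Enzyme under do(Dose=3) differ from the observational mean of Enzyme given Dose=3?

Under do(Dose=3), Dose's equation is replaced by Dose=3 for every unit. Per-unit Enzyme: 4, 4, 5, 7, 4, 8, 4, 6. Mean = 5.25.
Conditioning on Dose=3 selects the 5 unit(s) with Gene ∈ {-1, 2, 4, 3, 1}. Their Enzyme values: 4, 4, 5, 4, 4. Mean = 4.2.
Difference = 5.25 − 4.2 = 1.05.

1.05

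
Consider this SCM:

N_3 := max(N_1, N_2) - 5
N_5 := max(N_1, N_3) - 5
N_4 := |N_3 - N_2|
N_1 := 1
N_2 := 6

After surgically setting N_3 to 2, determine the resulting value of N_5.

do(N_3=2) replaces the equation N_3 := max(N_1, N_2) - 5 with the constant N_3 = 2.
N_5 = max(N_1, N_3) - 5  [with N_1=1, N_3=2]  = -3

-3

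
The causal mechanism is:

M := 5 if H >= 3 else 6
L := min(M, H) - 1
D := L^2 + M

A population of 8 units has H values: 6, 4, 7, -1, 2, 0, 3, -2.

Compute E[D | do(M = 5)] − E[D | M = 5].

Every unit gets M=5 under the intervention. D values become 21, 14, 21, 9, 6, 6, 9, 14; E[D|do(M=5)] = 12.5.
E[D|M=5] averages over only the 4 units with M=5 (H = 6, 4, 7, 3): D = 21, 14, 21, 9, mean 16.25.
Difference = 12.5 − 16.25 = -3.75.

-3.75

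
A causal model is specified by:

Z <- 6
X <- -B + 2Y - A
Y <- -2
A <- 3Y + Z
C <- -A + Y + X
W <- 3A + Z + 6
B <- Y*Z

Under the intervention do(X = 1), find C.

Intervening sets X = 1 and removes its equation (X <- -B + 2Y - A).
A = 3Y + Z  [with Y=-2, Z=6]  = 0
C = -A + Y + X  [with A=0, Y=-2, X=1]  = -1

-1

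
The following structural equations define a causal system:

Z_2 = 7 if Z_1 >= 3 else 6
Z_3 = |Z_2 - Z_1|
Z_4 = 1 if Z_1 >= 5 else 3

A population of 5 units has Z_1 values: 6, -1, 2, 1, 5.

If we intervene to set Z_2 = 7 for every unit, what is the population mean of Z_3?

4.4

do(Z_2=7) breaks Z_2's dependence on Z_1. With Z_2=7 fixed, Z_3 across the units is 1, 8, 5, 6, 2, mean 4.4.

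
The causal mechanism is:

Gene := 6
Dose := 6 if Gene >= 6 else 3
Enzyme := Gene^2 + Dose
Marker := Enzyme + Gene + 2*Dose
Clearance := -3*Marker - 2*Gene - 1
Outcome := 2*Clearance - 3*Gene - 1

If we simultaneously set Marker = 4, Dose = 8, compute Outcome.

The joint intervention fixes Marker = 4, Dose = 8, removing each variable's own equation.
Clearance = -3*Marker - 2*Gene - 1  [with Marker=4, Gene=6]  = -25
Outcome = 2*Clearance - 3*Gene - 1  [with Clearance=-25, Gene=6]  = -69

-69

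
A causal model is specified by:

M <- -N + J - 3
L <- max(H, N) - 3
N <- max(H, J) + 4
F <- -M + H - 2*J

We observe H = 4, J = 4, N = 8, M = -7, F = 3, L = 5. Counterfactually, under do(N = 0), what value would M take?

The intervention breaks the incoming arrows to N: N <- max(H, J) + 4 no longer applies, and N = 0.
M = -N + J - 3  [with N=0, J=4]  = 1

1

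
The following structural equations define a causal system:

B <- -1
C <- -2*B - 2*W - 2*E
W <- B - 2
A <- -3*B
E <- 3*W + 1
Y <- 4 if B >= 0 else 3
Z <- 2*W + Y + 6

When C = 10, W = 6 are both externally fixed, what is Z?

21

Setting C = 10, W = 6 by intervention discards those variables' equations.
Y = 4 if B >= 0 else 3  [with B=-1]  = 3
Z = 2*W + Y + 6  [with W=6, Y=3]  = 21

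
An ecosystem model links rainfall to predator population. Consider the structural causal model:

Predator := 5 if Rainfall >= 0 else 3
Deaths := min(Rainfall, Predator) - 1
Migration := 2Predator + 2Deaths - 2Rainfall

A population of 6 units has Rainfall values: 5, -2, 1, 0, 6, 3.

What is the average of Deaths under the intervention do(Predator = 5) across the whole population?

The intervention sets Predator=5 in all 6 units regardless of Rainfall. Recomputing Deaths per unit gives 4, -3, 0, -1, 4, 2; average 1.

1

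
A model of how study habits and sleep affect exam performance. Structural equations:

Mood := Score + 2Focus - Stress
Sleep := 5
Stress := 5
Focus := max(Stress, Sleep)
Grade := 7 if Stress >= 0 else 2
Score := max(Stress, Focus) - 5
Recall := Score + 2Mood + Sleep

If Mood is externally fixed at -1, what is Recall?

3

The intervention breaks the incoming arrows to Mood: Mood := Score + 2Focus - Stress no longer applies, and Mood = -1.
Focus = max(Stress, Sleep)  [with Stress=5, Sleep=5]  = 5
Score = max(Stress, Focus) - 5  [with Stress=5, Focus=5]  = 0
Recall = Score + 2Mood + Sleep  [with Score=0, Mood=-1, Sleep=5]  = 3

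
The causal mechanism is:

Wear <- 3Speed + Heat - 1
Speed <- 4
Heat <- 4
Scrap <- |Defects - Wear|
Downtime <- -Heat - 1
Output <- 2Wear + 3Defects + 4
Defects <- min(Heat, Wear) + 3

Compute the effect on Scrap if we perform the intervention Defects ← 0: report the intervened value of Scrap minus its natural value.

Intervening sets Defects = 0 and removes its equation (Defects <- min(Heat, Wear) + 3).
Wear = 3Speed + Heat - 1  [with Speed=4, Heat=4]  = 15
Scrap = |Defects - Wear|  [with Defects=0, Wear=15]  = 15
Without intervention: Wear = 3Speed + Heat - 1  [with Speed=4, Heat=4]  = 15; Defects = min(Heat, Wear) + 3  [with Heat=4, Wear=15]  = 7; Scrap = |Defects - Wear|  [with Defects=7, Wear=15]  = 8.
Change = 15 − 8 = 7.

7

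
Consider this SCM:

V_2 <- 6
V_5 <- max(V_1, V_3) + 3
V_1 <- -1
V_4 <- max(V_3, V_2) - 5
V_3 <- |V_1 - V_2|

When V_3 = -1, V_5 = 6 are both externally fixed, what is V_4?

The joint intervention fixes V_3 = -1, V_5 = 6, removing each variable's own equation.
V_4 = max(V_3, V_2) - 5  [with V_3=-1, V_2=6]  = 1

1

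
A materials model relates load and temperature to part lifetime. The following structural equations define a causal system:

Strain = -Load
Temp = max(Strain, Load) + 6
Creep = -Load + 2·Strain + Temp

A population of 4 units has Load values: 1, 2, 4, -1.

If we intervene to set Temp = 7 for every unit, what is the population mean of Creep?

2.5

Every unit gets Temp=7 under the intervention. Creep values become 4, 1, -5, 10; E[Creep|do(Temp=7)] = 2.5.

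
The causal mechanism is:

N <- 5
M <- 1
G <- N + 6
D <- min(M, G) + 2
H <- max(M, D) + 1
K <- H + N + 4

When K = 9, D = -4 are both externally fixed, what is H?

2

Setting K = 9, D = -4 by intervention discards those variables' equations.
H = max(M, D) + 1  [with M=1, D=-4]  = 2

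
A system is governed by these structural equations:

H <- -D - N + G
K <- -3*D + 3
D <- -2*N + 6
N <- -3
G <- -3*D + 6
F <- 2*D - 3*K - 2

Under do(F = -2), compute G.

do(F=-2) replaces the equation F <- 2*D - 3*K - 2 with the constant F = -2.
G is not downstream of the intervention, so its value is determined by the original equations.
D = -2*N + 6  [with N=-3]  = 12
G = -3*D + 6  [with D=12]  = -30

-30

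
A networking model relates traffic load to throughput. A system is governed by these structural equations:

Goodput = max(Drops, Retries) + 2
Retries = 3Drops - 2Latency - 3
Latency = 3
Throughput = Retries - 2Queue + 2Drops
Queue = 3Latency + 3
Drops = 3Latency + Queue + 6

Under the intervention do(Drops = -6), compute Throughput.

-63

do(Drops=-6) replaces the equation Drops = 3Latency + Queue + 6 with the constant Drops = -6.
Queue = 3Latency + 3  [with Latency=3]  = 12
Retries = 3Drops - 2Latency - 3  [with Drops=-6, Latency=3]  = -27
Throughput = Retries - 2Queue + 2Drops  [with Retries=-27, Queue=12, Drops=-6]  = -63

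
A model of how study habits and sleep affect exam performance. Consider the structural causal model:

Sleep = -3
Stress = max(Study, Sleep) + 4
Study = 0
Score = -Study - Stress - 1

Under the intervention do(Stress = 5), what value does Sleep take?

Under do(Stress=5), the mechanism Stress = max(Study, Sleep) + 4 is discarded; Stress is fixed at 5.
Since Sleep is not a descendant of the intervened variable, it is unaffected.

-3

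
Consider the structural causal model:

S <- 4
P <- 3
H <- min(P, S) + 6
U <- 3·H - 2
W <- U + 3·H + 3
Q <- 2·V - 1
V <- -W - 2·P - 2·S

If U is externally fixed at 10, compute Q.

-109

The intervention breaks the incoming arrows to U: U <- 3·H - 2 no longer applies, and U = 10.
H = min(P, S) + 6  [with P=3, S=4]  = 9
W = U + 3·H + 3  [with U=10, H=9]  = 40
V = -W - 2·P - 2·S  [with W=40, P=3, S=4]  = -54
Q = 2·V - 1  [with V=-54]  = -109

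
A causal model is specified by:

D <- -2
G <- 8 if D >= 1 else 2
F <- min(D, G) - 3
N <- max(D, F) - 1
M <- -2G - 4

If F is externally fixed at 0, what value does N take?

-1

The intervention breaks the incoming arrows to F: F <- min(D, G) - 3 no longer applies, and F = 0.
N = max(D, F) - 1  [with D=-2, F=0]  = -1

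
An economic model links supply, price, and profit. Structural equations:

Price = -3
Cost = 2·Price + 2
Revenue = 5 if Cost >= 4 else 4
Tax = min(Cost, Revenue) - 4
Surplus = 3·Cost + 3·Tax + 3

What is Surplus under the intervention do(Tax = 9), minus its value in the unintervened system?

51

Intervening sets Tax = 9 and removes its equation (Tax = min(Cost, Revenue) - 4).
Cost = 2·Price + 2  [with Price=-3]  = -4
Surplus = 3·Cost + 3·Tax + 3  [with Cost=-4, Tax=9]  = 18
Without intervention: Cost = 2·Price + 2  [with Price=-3]  = -4; Revenue = 5 if Cost >= 4 else 4  [with Cost=-4]  = 4; Tax = min(Cost, Revenue) - 4  [with Cost=-4, Revenue=4]  = -8; Surplus = 3·Cost + 3·Tax + 3  [with Cost=-4, Tax=-8]  = -33.
Change = 18 − (-33) = 51.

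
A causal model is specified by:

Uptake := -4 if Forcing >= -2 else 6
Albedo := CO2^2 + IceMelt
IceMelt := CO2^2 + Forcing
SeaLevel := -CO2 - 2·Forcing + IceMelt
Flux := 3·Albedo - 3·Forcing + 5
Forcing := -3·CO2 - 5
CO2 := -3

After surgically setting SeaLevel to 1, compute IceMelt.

do(SeaLevel=1) replaces the equation SeaLevel := -CO2 - 2·Forcing + IceMelt with the constant SeaLevel = 1.
IceMelt is not downstream of the intervention, so its value is determined by the original equations.
Forcing = -3·CO2 - 5  [with CO2=-3]  = 4
IceMelt = CO2^2 + Forcing  [with CO2=-3, Forcing=4]  = 13

13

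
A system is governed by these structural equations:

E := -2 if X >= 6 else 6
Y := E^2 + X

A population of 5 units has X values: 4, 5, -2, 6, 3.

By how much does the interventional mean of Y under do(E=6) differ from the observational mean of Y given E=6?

The intervention sets E=6 in all 5 units regardless of X. Recomputing Y per unit gives 40, 41, 34, 42, 39; average 39.2.
Observing E=6 restricts to units where E's equation naturally yields 6: X ∈ {4, 5, -2, 3}. In that subpopulation Y = 40, 41, 34, 39, mean 38.5.
Difference = 39.2 − 38.5 = 0.7.

0.7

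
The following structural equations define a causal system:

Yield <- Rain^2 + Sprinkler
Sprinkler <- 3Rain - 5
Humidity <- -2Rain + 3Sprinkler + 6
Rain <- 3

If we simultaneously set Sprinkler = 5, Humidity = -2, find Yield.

14

Setting Sprinkler = 5, Humidity = -2 by intervention discards those variables' equations.
Yield = Rain^2 + Sprinkler  [with Rain=3, Sprinkler=5]  = 14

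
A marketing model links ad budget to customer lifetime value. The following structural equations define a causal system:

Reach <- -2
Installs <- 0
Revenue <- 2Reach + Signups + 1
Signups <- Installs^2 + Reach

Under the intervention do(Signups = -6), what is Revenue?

-9

The intervention breaks the incoming arrows to Signups: Signups <- Installs^2 + Reach no longer applies, and Signups = -6.
Revenue = 2Reach + Signups + 1  [with Reach=-2, Signups=-6]  = -9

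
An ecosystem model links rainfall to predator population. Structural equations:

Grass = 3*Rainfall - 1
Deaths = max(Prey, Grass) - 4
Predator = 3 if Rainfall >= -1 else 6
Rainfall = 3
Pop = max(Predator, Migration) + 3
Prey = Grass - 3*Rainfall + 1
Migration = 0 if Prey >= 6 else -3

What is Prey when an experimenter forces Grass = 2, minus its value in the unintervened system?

-6

The intervention breaks the incoming arrows to Grass: Grass = 3*Rainfall - 1 no longer applies, and Grass = 2.
Prey = Grass - 3*Rainfall + 1  [with Grass=2, Rainfall=3]  = -6
Without intervention: Grass = 3*Rainfall - 1  [with Rainfall=3]  = 8; Prey = Grass - 3*Rainfall + 1  [with Grass=8, Rainfall=3]  = 0.
Change = -6 − 0 = -6.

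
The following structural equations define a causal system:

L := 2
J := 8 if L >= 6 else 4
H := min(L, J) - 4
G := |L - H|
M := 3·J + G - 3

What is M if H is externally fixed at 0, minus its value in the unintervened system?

do(H=0) replaces the equation H := min(L, J) - 4 with the constant H = 0.
J = 8 if L >= 6 else 4  [with L=2]  = 4
G = |L - H|  [with L=2, H=0]  = 2
M = 3·J + G - 3  [with J=4, G=2]  = 11
Without intervention: J = 8 if L >= 6 else 4  [with L=2]  = 4; H = min(L, J) - 4  [with L=2, J=4]  = -2; G = |L - H|  [with L=2, H=-2]  = 4; M = 3·J + G - 3  [with J=4, G=4]  = 13.
Change = 11 − 13 = -2.

-2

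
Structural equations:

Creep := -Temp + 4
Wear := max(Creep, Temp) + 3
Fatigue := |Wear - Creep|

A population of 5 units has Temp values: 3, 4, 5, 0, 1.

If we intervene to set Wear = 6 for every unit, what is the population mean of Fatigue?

Every unit gets Wear=6 under the intervention. Fatigue values become 5, 6, 7, 2, 3; E[Fatigue|do(Wear=6)] = 4.6.

4.6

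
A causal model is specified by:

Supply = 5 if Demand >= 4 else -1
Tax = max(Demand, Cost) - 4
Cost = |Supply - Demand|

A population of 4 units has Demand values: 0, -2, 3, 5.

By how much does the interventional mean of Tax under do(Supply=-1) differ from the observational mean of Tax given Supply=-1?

do(Supply=-1) breaks Supply's dependence on Demand. With Supply=-1 fixed, Tax across the units is -3, -3, 0, 2, mean -1.
E[Tax|Supply=-1] averages over only the 3 units with Supply=-1 (Demand = 0, -2, 3): Tax = -3, -3, 0, mean -2.
Difference = -1 − (-2) = 1.

1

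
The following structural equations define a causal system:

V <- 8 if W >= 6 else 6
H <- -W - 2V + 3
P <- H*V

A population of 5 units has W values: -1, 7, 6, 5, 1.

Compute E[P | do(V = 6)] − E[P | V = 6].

-11.6

do(V=6) breaks V's dependence on W. With V=6 fixed, P across the units is -48, -96, -90, -84, -60, mean -75.6.
Observing V=6 restricts to units where V's equation naturally yields 6: W ∈ {-1, 5, 1}. In that subpopulation P = -48, -84, -60, mean -64.
Difference = -75.6 − (-64) = -11.6.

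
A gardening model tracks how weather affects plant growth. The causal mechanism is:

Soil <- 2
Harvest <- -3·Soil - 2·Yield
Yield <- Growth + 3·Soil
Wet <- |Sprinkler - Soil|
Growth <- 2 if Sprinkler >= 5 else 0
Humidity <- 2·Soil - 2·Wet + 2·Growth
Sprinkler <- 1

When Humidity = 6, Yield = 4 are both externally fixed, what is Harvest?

-14

Under do(Humidity = 6, Yield = 4), each intervened variable's structural equation is replaced by its fixed value.
Harvest = -3·Soil - 2·Yield  [with Soil=2, Yield=4]  = -14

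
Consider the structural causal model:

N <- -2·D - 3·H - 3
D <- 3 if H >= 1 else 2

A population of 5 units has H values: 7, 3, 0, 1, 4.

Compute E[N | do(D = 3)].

-18

Every unit gets D=3 under the intervention. N values become -30, -18, -9, -12, -21; E[N|do(D=3)] = -18.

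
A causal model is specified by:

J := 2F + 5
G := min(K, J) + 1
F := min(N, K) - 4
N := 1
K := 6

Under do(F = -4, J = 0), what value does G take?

1

Setting F = -4, J = 0 by intervention discards those variables' equations.
G = min(K, J) + 1  [with K=6, J=0]  = 1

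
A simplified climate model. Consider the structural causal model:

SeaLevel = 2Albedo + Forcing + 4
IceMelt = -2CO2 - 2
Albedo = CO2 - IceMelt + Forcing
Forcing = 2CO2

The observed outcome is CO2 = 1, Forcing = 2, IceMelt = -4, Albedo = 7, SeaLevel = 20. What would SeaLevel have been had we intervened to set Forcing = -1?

11

do(Forcing=-1) replaces the equation Forcing = 2CO2 with the constant Forcing = -1.
IceMelt = -2CO2 - 2  [with CO2=1]  = -4
Albedo = CO2 - IceMelt + Forcing  [with CO2=1, IceMelt=-4, Forcing=-1]  = 4
SeaLevel = 2Albedo + Forcing + 4  [with Albedo=4, Forcing=-1]  = 11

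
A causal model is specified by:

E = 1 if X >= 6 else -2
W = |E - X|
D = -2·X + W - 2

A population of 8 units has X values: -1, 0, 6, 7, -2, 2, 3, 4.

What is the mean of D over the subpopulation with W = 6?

Observing W=6 restricts to units where W's equation naturally yields 6: X ∈ {7, 4}. In that subpopulation D = -10, -4, mean -7.

-7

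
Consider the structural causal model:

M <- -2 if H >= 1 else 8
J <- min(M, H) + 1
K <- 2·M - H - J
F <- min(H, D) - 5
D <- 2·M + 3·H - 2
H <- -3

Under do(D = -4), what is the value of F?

The intervention breaks the incoming arrows to D: D <- 2·M + 3·H - 2 no longer applies, and D = -4.
F = min(H, D) - 5  [with H=-3, D=-4]  = -9

-9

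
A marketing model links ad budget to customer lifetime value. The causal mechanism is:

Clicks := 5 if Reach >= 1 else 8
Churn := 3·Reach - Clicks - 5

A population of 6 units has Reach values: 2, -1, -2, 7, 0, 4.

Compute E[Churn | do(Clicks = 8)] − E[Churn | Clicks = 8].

8

The intervention sets Clicks=8 in all 6 units regardless of Reach. Recomputing Churn per unit gives -7, -16, -19, 8, -13, -1; average -8.
E[Churn|Clicks=8] averages over only the 3 units with Clicks=8 (Reach = -1, -2, 0): Churn = -16, -19, -13, mean -16.
Difference = -8 − (-16) = 8.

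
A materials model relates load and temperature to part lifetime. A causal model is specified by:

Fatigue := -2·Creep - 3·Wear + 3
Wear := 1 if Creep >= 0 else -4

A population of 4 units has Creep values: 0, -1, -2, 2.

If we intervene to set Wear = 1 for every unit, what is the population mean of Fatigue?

0.5

do(Wear=1) breaks Wear's dependence on Creep. With Wear=1 fixed, Fatigue across the units is 0, 2, 4, -4, mean 0.5.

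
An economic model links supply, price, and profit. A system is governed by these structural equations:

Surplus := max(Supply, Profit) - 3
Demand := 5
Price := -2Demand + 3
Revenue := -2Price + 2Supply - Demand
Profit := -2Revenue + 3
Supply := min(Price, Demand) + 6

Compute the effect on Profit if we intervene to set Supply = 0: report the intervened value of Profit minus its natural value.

do(Supply=0) replaces the equation Supply := min(Price, Demand) + 6 with the constant Supply = 0.
Price = -2Demand + 3  [with Demand=5]  = -7
Revenue = -2Price + 2Supply - Demand  [with Price=-7, Supply=0, Demand=5]  = 9
Profit = -2Revenue + 3  [with Revenue=9]  = -15
Without intervention: Price = -2Demand + 3  [with Demand=5]  = -7; Supply = min(Price, Demand) + 6  [with Price=-7, Demand=5]  = -1; Revenue = -2Price + 2Supply - Demand  [with Price=-7, Supply=-1, Demand=5]  = 7; Profit = -2Revenue + 3  [with Revenue=7]  = -11.
Change = -15 − (-11) = -4.

-4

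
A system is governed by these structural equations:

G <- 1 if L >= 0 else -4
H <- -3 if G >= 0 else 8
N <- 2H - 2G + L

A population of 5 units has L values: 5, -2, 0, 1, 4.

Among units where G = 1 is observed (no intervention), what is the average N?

-5.5

E[N|G=1] averages over only the 4 units with G=1 (L = 5, 0, 1, 4): N = -3, -8, -7, -4, mean -5.5.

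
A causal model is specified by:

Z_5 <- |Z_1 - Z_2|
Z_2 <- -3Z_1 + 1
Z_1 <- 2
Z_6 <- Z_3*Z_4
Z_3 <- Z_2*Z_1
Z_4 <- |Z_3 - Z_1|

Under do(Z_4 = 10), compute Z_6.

Under do(Z_4=10), the mechanism Z_4 <- |Z_3 - Z_1| is discarded; Z_4 is fixed at 10.
Z_2 = -3Z_1 + 1  [with Z_1=2]  = -5
Z_3 = Z_2*Z_1  [with Z_2=-5, Z_1=2]  = -10
Z_6 = Z_3*Z_4  [with Z_3=-10, Z_4=10]  = -100

-100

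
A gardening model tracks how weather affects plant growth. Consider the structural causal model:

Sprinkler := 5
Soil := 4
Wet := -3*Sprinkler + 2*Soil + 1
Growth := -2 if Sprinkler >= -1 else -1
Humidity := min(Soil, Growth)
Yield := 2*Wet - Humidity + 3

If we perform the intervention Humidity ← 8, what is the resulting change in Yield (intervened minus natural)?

-10

The intervention breaks the incoming arrows to Humidity: Humidity := min(Soil, Growth) no longer applies, and Humidity = 8.
Wet = -3*Sprinkler + 2*Soil + 1  [with Sprinkler=5, Soil=4]  = -6
Yield = 2*Wet - Humidity + 3  [with Wet=-6, Humidity=8]  = -17
Without intervention: Wet = -3*Sprinkler + 2*Soil + 1  [with Sprinkler=5, Soil=4]  = -6; Growth = -2 if Sprinkler >= -1 else -1  [with Sprinkler=5]  = -2; Humidity = min(Soil, Growth)  [with Soil=4, Growth=-2]  = -2; Yield = 2*Wet - Humidity + 3  [with Wet=-6, Humidity=-2]  = -7.
Change = -17 − (-7) = -10.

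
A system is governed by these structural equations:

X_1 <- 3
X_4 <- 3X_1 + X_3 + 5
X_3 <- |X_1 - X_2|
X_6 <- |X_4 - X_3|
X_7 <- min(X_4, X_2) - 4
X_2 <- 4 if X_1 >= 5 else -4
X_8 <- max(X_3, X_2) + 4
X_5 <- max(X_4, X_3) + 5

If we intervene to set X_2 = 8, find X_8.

do(X_2=8) replaces the equation X_2 <- 4 if X_1 >= 5 else -4 with the constant X_2 = 8.
X_3 = |X_1 - X_2|  [with X_1=3, X_2=8]  = 5
X_8 = max(X_3, X_2) + 4  [with X_3=5, X_2=8]  = 12

12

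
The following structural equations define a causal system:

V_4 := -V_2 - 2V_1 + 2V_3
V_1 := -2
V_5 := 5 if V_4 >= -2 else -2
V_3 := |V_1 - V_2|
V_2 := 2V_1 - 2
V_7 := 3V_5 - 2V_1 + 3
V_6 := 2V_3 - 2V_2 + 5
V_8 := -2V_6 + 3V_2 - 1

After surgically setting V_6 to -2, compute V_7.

22

Intervening sets V_6 = -2 and removes its equation (V_6 := 2V_3 - 2V_2 + 5).
No directed path runs from V_6 to V_7, so V_7 keeps its natural value.
V_2 = 2V_1 - 2  [with V_1=-2]  = -6
V_3 = |V_1 - V_2|  [with V_1=-2, V_2=-6]  = 4
V_4 = -V_2 - 2V_1 + 2V_3  [with V_2=-6, V_1=-2, V_3=4]  = 18
V_5 = 5 if V_4 >= -2 else -2  [with V_4=18]  = 5
V_7 = 3V_5 - 2V_1 + 3  [with V_5=5, V_1=-2]  = 22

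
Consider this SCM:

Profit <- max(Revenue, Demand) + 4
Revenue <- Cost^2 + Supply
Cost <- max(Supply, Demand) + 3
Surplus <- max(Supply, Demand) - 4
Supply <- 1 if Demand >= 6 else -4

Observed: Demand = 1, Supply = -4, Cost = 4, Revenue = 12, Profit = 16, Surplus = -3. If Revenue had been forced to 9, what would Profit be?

Intervening sets Revenue = 9 and removes its equation (Revenue <- Cost^2 + Supply).
Profit = max(Revenue, Demand) + 4  [with Revenue=9, Demand=1]  = 13

13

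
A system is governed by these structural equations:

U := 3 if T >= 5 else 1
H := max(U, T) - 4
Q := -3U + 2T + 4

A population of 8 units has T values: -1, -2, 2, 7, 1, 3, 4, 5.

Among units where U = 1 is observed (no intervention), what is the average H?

-2

E[H|U=1] averages over only the 6 units with U=1 (T = -1, -2, 2, 1, 3, 4): H = -3, -3, -2, -3, -1, 0, mean -2.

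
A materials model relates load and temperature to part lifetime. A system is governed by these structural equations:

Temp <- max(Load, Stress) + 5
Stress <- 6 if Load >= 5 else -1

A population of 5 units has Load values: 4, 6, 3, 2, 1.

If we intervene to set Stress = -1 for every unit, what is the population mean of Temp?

8.2

The intervention sets Stress=-1 in all 5 units regardless of Load. Recomputing Temp per unit gives 9, 11, 8, 7, 6; average 8.2.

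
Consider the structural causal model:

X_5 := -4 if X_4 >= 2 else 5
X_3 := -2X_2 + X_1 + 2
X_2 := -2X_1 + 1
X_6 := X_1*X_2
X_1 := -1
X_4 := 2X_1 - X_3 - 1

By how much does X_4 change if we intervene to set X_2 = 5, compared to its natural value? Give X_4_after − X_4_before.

4

Under do(X_2=5), the mechanism X_2 := -2X_1 + 1 is discarded; X_2 is fixed at 5.
X_3 = -2X_2 + X_1 + 2  [with X_2=5, X_1=-1]  = -9
X_4 = 2X_1 - X_3 - 1  [with X_1=-1, X_3=-9]  = 6
Without intervention: X_2 = -2X_1 + 1  [with X_1=-1]  = 3; X_3 = -2X_2 + X_1 + 2  [with X_2=3, X_1=-1]  = -5; X_4 = 2X_1 - X_3 - 1  [with X_1=-1, X_3=-5]  = 2.
Change = 6 − 2 = 4.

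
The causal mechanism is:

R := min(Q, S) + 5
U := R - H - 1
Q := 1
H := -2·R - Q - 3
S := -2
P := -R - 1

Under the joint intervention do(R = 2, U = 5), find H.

-8

The joint intervention fixes R = 2, U = 5, removing each variable's own equation.
H = -2·R - Q - 3  [with R=2, Q=1]  = -8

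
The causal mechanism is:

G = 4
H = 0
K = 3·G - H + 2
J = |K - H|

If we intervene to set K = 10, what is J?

10

The intervention breaks the incoming arrows to K: K = 3·G - H + 2 no longer applies, and K = 10.
J = |K - H|  [with K=10, H=0]  = 10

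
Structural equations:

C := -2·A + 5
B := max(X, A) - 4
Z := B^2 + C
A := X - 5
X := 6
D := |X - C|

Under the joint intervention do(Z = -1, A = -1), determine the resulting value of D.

1

The joint intervention fixes Z = -1, A = -1, removing each variable's own equation.
C = -2·A + 5  [with A=-1]  = 7
D = |X - C|  [with X=6, C=7]  = 1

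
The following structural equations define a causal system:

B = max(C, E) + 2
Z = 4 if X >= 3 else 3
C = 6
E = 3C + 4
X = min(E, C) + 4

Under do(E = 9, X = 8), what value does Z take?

Under do(E = 9, X = 8), each intervened variable's structural equation is replaced by its fixed value.
Z = 4 if X >= 3 else 3  [with X=8]  = 4

4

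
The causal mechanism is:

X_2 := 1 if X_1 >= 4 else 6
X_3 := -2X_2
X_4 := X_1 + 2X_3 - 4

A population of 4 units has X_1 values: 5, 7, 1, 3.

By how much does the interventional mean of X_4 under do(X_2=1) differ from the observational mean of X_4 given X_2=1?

-2

do(X_2=1) breaks X_2's dependence on X_1. With X_2=1 fixed, X_4 across the units is -3, -1, -7, -5, mean -4.
Observing X_2=1 restricts to units where X_2's equation naturally yields 1: X_1 ∈ {5, 7}. In that subpopulation X_4 = -3, -1, mean -2.
Difference = -4 − (-2) = -2.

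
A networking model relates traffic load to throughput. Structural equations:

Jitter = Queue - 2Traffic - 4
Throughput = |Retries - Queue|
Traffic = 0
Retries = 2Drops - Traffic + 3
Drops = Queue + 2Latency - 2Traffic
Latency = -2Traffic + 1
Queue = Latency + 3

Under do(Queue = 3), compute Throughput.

The intervention breaks the incoming arrows to Queue: Queue = Latency + 3 no longer applies, and Queue = 3.
Latency = -2Traffic + 1  [with Traffic=0]  = 1
Drops = Queue + 2Latency - 2Traffic  [with Queue=3, Latency=1, Traffic=0]  = 5
Retries = 2Drops - Traffic + 3  [with Drops=5, Traffic=0]  = 13
Throughput = |Retries - Queue|  [with Retries=13, Queue=3]  = 10

10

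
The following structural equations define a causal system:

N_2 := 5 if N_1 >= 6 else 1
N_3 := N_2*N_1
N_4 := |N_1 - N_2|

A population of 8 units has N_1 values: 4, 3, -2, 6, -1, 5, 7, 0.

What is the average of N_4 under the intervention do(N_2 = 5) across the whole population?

3

do(N_2=5) breaks N_2's dependence on N_1. With N_2=5 fixed, N_4 across the units is 1, 2, 7, 1, 6, 0, 2, 5, mean 3.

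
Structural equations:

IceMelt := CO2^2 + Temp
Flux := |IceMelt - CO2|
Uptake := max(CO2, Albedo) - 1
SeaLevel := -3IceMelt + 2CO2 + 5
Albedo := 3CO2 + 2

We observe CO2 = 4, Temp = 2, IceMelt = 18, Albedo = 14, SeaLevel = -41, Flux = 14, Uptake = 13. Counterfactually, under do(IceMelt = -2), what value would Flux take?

The intervention breaks the incoming arrows to IceMelt: IceMelt := CO2^2 + Temp no longer applies, and IceMelt = -2.
Flux = |IceMelt - CO2|  [with IceMelt=-2, CO2=4]  = 6

6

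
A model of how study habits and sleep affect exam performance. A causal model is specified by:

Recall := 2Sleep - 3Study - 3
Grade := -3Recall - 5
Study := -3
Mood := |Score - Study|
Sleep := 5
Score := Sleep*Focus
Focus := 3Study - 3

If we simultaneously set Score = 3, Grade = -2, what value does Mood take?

Setting Score = 3, Grade = -2 by intervention discards those variables' equations.
Mood = |Score - Study|  [with Score=3, Study=-3]  = 6

6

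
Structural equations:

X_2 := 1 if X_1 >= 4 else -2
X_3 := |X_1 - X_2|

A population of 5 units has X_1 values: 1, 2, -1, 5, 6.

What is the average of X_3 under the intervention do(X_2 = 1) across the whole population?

2.4

do(X_2=1) breaks X_2's dependence on X_1. With X_2=1 fixed, X_3 across the units is 0, 1, 2, 4, 5, mean 2.4.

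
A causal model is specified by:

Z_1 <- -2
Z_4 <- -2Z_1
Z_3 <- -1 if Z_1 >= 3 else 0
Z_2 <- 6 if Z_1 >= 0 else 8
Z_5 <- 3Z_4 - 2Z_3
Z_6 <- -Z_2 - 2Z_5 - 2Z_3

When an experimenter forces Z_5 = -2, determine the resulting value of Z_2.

8

Under do(Z_5=-2), the mechanism Z_5 <- 3Z_4 - 2Z_3 is discarded; Z_5 is fixed at -2.
No directed path runs from Z_5 to Z_2, so Z_2 keeps its natural value.
Z_2 = 6 if Z_1 >= 0 else 8  [with Z_1=-2]  = 8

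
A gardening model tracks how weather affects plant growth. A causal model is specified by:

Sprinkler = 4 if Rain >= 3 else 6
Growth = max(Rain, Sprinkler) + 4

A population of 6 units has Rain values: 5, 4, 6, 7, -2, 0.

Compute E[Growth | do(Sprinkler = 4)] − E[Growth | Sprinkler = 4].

-0.5

Every unit gets Sprinkler=4 under the intervention. Growth values become 9, 8, 10, 11, 8, 8; E[Growth|do(Sprinkler=4)] = 9.
Observing Sprinkler=4 restricts to units where Sprinkler's equation naturally yields 4: Rain ∈ {5, 4, 6, 7}. In that subpopulation Growth = 9, 8, 10, 11, mean 9.5.
Difference = 9 − 9.5 = -0.5.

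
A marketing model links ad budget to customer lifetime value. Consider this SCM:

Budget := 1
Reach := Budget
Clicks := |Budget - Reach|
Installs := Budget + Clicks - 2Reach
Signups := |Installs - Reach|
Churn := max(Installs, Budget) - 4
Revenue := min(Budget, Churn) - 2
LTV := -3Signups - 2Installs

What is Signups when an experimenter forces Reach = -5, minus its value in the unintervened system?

20

do(Reach=-5) replaces the equation Reach := Budget with the constant Reach = -5.
Clicks = |Budget - Reach|  [with Budget=1, Reach=-5]  = 6
Installs = Budget + Clicks - 2Reach  [with Budget=1, Clicks=6, Reach=-5]  = 17
Signups = |Installs - Reach|  [with Installs=17, Reach=-5]  = 22
Without intervention: Reach = Budget  [with Budget=1]  = 1; Clicks = |Budget - Reach|  [with Budget=1, Reach=1]  = 0; Installs = Budget + Clicks - 2Reach  [with Budget=1, Clicks=0, Reach=1]  = -1; Signups = |Installs - Reach|  [with Installs=-1, Reach=1]  = 2.
Change = 22 − 2 = 20.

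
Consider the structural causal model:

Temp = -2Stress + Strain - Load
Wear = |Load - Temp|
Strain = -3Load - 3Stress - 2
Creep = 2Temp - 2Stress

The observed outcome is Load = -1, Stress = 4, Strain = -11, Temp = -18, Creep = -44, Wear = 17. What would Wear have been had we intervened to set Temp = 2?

Under do(Temp=2), the mechanism Temp = -2Stress + Strain - Load is discarded; Temp is fixed at 2.
Wear = |Load - Temp|  [with Load=-1, Temp=2]  = 3

3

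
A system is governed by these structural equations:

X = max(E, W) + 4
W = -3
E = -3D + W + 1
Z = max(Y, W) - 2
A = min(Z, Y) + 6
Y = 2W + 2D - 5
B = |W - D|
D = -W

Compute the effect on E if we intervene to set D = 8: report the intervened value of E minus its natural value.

Under do(D=8), the mechanism D = -W is discarded; D is fixed at 8.
E = -3D + W + 1  [with D=8, W=-3]  = -26
Without intervention: D = -W  [with W=-3]  = 3; E = -3D + W + 1  [with D=3, W=-3]  = -11.
Change = -26 − (-11) = -15.

-15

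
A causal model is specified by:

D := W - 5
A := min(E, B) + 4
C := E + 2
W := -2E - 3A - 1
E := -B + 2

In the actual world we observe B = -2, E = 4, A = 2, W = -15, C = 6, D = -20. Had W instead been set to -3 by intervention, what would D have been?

-8

Under do(W=-3), the mechanism W := -2E - 3A - 1 is discarded; W is fixed at -3.
D = W - 5  [with W=-3]  = -8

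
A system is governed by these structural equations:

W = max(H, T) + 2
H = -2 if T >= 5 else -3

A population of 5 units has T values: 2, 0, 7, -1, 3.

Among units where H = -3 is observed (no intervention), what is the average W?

E[W|H=-3] averages over only the 4 units with H=-3 (T = 2, 0, -1, 3): W = 4, 2, 1, 5, mean 3.

3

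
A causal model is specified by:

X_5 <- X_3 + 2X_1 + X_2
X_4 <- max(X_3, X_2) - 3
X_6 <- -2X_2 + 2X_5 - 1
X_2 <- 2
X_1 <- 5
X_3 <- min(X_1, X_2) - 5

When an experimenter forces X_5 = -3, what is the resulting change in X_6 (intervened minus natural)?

-24

The intervention breaks the incoming arrows to X_5: X_5 <- X_3 + 2X_1 + X_2 no longer applies, and X_5 = -3.
X_6 = -2X_2 + 2X_5 - 1  [with X_2=2, X_5=-3]  = -11
Without intervention: X_3 = min(X_1, X_2) - 5  [with X_1=5, X_2=2]  = -3; X_5 = X_3 + 2X_1 + X_2  [with X_3=-3, X_1=5, X_2=2]  = 9; X_6 = -2X_2 + 2X_5 - 1  [with X_2=2, X_5=9]  = 13.
Change = -11 − 13 = -24.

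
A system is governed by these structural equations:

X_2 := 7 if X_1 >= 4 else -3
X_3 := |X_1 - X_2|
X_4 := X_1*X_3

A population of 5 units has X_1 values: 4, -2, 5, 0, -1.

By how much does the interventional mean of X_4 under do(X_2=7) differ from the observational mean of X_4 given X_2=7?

-11.8

Every unit gets X_2=7 under the intervention. X_4 values become 12, -18, 10, 0, -8; E[X_4|do(X_2=7)] = -0.8.
Conditioning on X_2=7 selects the 2 unit(s) with X_1 ∈ {4, 5}. Their X_4 values: 12, 10. Mean = 11.
Difference = -0.8 − 11 = -11.8.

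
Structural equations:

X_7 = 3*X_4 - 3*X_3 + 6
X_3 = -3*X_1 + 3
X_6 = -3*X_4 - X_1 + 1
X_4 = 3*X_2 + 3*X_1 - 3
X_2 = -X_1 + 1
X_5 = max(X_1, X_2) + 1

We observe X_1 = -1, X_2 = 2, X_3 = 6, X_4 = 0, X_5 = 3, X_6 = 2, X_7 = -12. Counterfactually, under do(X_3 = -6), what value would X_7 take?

24

The intervention breaks the incoming arrows to X_3: X_3 = -3*X_1 + 3 no longer applies, and X_3 = -6.
X_2 = -X_1 + 1  [with X_1=-1]  = 2
X_4 = 3*X_2 + 3*X_1 - 3  [with X_2=2, X_1=-1]  = 0
X_7 = 3*X_4 - 3*X_3 + 6  [with X_4=0, X_3=-6]  = 24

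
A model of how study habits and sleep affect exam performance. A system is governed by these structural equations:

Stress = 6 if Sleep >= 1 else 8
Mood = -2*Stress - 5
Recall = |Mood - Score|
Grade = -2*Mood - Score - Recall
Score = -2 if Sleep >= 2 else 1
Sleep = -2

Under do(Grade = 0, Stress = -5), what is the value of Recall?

The joint intervention fixes Grade = 0, Stress = -5, removing each variable's own equation.
Score = -2 if Sleep >= 2 else 1  [with Sleep=-2]  = 1
Mood = -2*Stress - 5  [with Stress=-5]  = 5
Recall = |Mood - Score|  [with Mood=5, Score=1]  = 4

4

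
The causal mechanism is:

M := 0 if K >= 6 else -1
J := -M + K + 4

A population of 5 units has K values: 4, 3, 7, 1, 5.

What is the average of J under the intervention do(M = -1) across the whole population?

9

do(M=-1) breaks M's dependence on K. With M=-1 fixed, J across the units is 9, 8, 12, 6, 10, mean 9.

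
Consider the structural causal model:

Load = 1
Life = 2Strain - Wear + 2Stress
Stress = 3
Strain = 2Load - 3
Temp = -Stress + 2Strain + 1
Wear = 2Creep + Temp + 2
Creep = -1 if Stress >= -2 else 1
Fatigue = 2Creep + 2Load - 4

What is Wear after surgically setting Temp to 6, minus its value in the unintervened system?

10

Under do(Temp=6), the mechanism Temp = -Stress + 2Strain + 1 is discarded; Temp is fixed at 6.
Creep = -1 if Stress >= -2 else 1  [with Stress=3]  = -1
Wear = 2Creep + Temp + 2  [with Creep=-1, Temp=6]  = 6
Without intervention: Strain = 2Load - 3  [with Load=1]  = -1; Temp = -Stress + 2Strain + 1  [with Stress=3, Strain=-1]  = -4; Creep = -1 if Stress >= -2 else 1  [with Stress=3]  = -1; Wear = 2Creep + Temp + 2  [with Creep=-1, Temp=-4]  = -4.
Change = 6 − (-4) = 10.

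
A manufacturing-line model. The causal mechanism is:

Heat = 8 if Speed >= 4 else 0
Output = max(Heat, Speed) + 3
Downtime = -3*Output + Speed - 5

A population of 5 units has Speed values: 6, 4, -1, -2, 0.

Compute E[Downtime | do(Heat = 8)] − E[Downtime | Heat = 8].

do(Heat=8) breaks Heat's dependence on Speed. With Heat=8 fixed, Downtime across the units is -32, -34, -39, -40, -38, mean -36.6.
Observing Heat=8 restricts to units where Heat's equation naturally yields 8: Speed ∈ {6, 4}. In that subpopulation Downtime = -32, -34, mean -33.
Difference = -36.6 − (-33) = -3.6.

-3.6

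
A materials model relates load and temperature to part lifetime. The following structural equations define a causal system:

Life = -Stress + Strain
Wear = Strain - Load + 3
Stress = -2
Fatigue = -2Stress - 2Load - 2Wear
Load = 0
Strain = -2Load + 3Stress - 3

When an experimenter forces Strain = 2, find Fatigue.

-6

do(Strain=2) replaces the equation Strain = -2Load + 3Stress - 3 with the constant Strain = 2.
Wear = Strain - Load + 3  [with Strain=2, Load=0]  = 5
Fatigue = -2Stress - 2Load - 2Wear  [with Stress=-2, Load=0, Wear=5]  = -6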